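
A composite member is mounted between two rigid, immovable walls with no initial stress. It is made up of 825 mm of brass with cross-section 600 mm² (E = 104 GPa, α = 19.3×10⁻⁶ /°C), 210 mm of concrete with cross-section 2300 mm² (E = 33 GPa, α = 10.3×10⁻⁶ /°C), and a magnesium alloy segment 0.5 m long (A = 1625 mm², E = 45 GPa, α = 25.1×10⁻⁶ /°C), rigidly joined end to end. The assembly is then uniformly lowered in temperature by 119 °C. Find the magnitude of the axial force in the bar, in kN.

P ≈ 160 kN (tensile)

With the walls removed the bar would change length by δ_free = Σ αᵢΔT Lᵢ = 19.3×10⁻⁶×119×825 + 10.3×10⁻⁶×119×210 + 25.1×10⁻⁶×119×500 = 3.646 mm.
Since the ends are fixed, an axial force P builds up, equal in every segment, with P · Σ Lᵢ/(AᵢEᵢ) = δ_free.
Σ Lᵢ/(AᵢEᵢ) = 825/(600×104×10³) + 210/(2300×33×10³) + 500/(1625×45×10³) = 2.283×10⁻⁵ mm/N.
So P = 3.646 / 2.283×10⁻⁵ = 159.7 kN, tensile.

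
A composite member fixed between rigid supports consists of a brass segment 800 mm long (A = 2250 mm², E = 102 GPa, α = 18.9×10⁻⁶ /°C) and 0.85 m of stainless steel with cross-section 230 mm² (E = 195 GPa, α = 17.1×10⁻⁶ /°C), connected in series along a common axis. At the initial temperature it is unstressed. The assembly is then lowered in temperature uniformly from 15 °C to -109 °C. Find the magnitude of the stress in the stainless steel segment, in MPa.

σ ≈ 713 MPa (tensile)

If the supports were absent, the total length change would be Σ αᵢΔT Lᵢ = 18.9×10⁻⁶×124×800 + 17.1×10⁻⁶×124×850 = 3.677 mm.
The rigid supports impose zero overall length change; the single axial force P common to all segments must satisfy P Σ Lᵢ/(AᵢEᵢ) = δ_free.
The series flexibility is Σ Lᵢ/(AᵢEᵢ) = 800/(2250×102×10³) + 850/(230×195×10³) = 2.244×10⁻⁵ mm/N.
So P = 3.677 / 2.244×10⁻⁵ = 163.9 kN, tensile.
σ_{stainless steel} = P / A = 163900 / 230 = 712.5 MPa.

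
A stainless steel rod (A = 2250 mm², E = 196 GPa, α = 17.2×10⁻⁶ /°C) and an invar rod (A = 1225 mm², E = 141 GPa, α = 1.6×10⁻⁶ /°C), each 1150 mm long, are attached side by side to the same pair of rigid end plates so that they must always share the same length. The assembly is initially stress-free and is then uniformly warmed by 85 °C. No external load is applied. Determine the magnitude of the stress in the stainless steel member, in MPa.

Both members must finish at the same length. With the larger α, the stainless steel tends to over-expand; the plates restrain it, putting the stainless steel in compression and the invar in tension. With no external load the two internal forces are equal and opposite, magnitude P.
Setting the final lengths equal and cancelling L: (α₁ − α₂)ΔT = P/(A₁E₁) + P/(A₂E₂).
|α₁ − α₂|·ΔT = 15.6×10⁻⁶ × 85 = 0.001326.
1/(A₁E₁) + 1/(A₂E₂) = 1/(2250×196×10³) + 1/(1225×141×10³) = 8.057×10⁻⁹ N⁻¹.
P = 0.001326 / 8.057×10⁻⁹ = 164600 N = 164.6 kN.
σ_{stainless steel} = P/A₁ = 164600/2250 = 73.14 MPa, compressive.

σ ≈ 73.1 MPa (compressive)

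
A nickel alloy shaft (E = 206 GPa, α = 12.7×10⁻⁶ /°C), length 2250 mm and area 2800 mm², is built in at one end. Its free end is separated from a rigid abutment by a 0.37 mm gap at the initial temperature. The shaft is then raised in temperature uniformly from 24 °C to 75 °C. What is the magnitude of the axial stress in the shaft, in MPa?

If the wall were absent the shaft would grow by αΔT L = 12.7×10⁻⁶ × 51 × 2250 = 1.457 mm.
The gap closes (δ_free > 0.37 mm) and the wall then resists a further 1.457 − 0.37 = 1.087 mm of expansion.
That suppressed elongation corresponds to σ = E·Δ/L = 206×10³ × 1.087/2250 = 99.55 MPa.

σ ≈ 99.6 MPa (compressive)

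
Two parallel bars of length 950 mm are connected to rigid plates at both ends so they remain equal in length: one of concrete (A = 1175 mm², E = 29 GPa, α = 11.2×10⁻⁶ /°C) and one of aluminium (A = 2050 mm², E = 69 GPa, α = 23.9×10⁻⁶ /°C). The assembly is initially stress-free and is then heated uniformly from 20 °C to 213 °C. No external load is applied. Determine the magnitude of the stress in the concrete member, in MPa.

σ ≈ 57.3 MPa (tensile)

Equilibrium of a rigid end plate with no external load gives equal and opposite internal forces ±P in the two members. Since α_{aluminium} > α_{concrete}, heating drives the aluminium into compression and the concrete into tension.
Equating the net (thermal + elastic) strains gives |α₁ − α₂|·ΔT = P·[1/(A₁E₁) + 1/(A₂E₂)].
|α₁ − α₂|·ΔT = 12.7×10⁻⁶ × 193 = 0.002451.
1/(A₁E₁) + 1/(A₂E₂) = 1/(1175×29×10³) + 1/(2050×69×10³) = 3.642×10⁻⁸ N⁻¹.
So P = 0.002451 / 3.642×10⁻⁸ = 67.31 kN.
σ_{concrete} = P/A₁ = 67310/1175 = 57.28 MPa, tensile.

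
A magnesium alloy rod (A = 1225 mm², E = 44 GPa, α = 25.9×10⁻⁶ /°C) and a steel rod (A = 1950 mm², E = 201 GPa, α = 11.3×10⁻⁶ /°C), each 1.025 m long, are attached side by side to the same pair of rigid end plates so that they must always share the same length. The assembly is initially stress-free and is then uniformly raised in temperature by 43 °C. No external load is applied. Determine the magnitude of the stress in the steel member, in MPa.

σ ≈ 15.3 MPa (tensile)

Both members must finish at the same length. With the larger α, the magnesium alloy tends to over-expand; the plates restrain it, putting the magnesium alloy in compression and the steel in tension. With no external load the two internal forces are equal and opposite, magnitude P.
Equating the net (thermal + elastic) strains gives |α₁ − α₂|·ΔT = P·[1/(A₁E₁) + 1/(A₂E₂)].
|α₁ − α₂|·ΔT = 14.6×10⁻⁶ × 43 = 0.0006278.
1/(A₁E₁) + 1/(A₂E₂) = 1/(1225×44×10³) + 1/(1950×201×10³) = 2.11×10⁻⁸ N⁻¹.
P = 0.0006278 / 2.11×10⁻⁸ = 29750 N = 29.75 kN.
σ_{steel} = P/A₂ = 29750/1950 = 15.26 MPa, tensile.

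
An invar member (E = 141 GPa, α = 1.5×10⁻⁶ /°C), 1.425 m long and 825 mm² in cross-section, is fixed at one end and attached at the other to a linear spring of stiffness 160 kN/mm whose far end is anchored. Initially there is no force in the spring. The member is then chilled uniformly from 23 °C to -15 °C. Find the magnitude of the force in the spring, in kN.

Free thermal contraction: δ_free = αΔT L = 1.5×10⁻⁶ × 38 × 1425 = 0.08123 mm.
Let P be the tensile force in the spring. The member extends elastically by PL/(AE) and the spring stretches by P/k; together these equal δ_free.
So P = δ_free / [L/(AE) + 1/k] = 0.08123 / [ 1425/(825×141×10³) + 1/(160×10³) ].
P = 0.08123 / 1.85×10⁻⁵ = 4391 N.

P ≈ 4.39 kN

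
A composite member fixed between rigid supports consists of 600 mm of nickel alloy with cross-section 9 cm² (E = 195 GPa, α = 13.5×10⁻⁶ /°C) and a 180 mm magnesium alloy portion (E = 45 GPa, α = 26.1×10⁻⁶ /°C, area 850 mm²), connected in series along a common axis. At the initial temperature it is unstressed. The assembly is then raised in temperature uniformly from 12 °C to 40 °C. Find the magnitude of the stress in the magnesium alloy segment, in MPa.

Free thermal expansion of the whole bar: Σ αᵢΔT Lᵢ = 13.5×10⁻⁶×28×600 + 26.1×10⁻⁶×28×180 = 0.3583 mm.
The walls prevent any net length change, so an axial force P (same in every segment) develops. Compatibility: P · Σ Lᵢ/(AᵢEᵢ) = δ_free.
The series flexibility is Σ Lᵢ/(AᵢEᵢ) = 600/(900×195×10³) + 180/(850×45×10³) = 8.125×10⁻⁶ mm/N.
P = 0.3583 / 8.125×10⁻⁶ = 44110 N = 44.11 kN, compressive.
σ_{magnesium alloy} = P / A = 44110 / 850 = 51.89 MPa.

σ ≈ 51.9 MPa (compressive)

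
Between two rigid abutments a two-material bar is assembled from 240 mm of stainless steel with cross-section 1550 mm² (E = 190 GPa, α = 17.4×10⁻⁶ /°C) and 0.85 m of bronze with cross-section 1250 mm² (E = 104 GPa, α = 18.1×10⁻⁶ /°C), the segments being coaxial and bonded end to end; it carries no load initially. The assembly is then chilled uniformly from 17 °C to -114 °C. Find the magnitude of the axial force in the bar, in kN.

Free thermal contraction of the whole bar: Σ αᵢΔT Lᵢ = 17.4×10⁻⁶×131×240 + 18.1×10⁻⁶×131×850 = 2.562 mm.
The walls prevent any net length change, so an axial force P (same in every segment) develops. Compatibility: P · Σ Lᵢ/(AᵢEᵢ) = δ_free.
The series flexibility is Σ Lᵢ/(AᵢEᵢ) = 240/(1550×190×10³) + 850/(1250×104×10³) = 7.353×10⁻⁶ mm/N.
P = 2.562 / 7.353×10⁻⁶ = 348500 N = 348.5 kN, tensile.

P ≈ 348 kN (tensile)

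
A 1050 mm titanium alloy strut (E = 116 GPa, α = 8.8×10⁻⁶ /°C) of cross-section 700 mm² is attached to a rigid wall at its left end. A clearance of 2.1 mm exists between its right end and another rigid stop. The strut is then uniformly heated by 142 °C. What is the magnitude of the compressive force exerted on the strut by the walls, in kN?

Unrestrained expansion: δ_free = αΔT L = 8.8×10⁻⁶ × 142 × 1050 = 1.312 mm.
Since δ_free = 1.31 mm is less than the 2.1 mm gap, the strut never touches the wall. No axial force develops.

P ≈ 0 kN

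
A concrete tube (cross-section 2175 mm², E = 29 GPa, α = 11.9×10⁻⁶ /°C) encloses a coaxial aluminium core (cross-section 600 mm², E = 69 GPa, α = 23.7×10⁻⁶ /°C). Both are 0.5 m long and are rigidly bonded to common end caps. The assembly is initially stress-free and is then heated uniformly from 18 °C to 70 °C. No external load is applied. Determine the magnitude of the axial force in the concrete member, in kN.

P ≈ 15.3 kN (tensile in the concrete)

The aluminium has the larger α, so on heating it would change length more than the concrete if both were free. The rigid plates force a common final length, so the aluminium is put into compression and the concrete into tension, with equal and opposite forces P (no external load).
Setting the final lengths equal and cancelling L: (α₁ − α₂)ΔT = P/(A₁E₁) + P/(A₂E₂).
|α₁ − α₂|·ΔT = 11.8×10⁻⁶ × 52 = 0.0006136.
1/(A₁E₁) + 1/(A₂E₂) = 1/(2175×29×10³) + 1/(600×69×10³) = 4.001×10⁻⁸ N⁻¹.
So P = 0.0006136 / 4.001×10⁻⁸ = 15.34 kN.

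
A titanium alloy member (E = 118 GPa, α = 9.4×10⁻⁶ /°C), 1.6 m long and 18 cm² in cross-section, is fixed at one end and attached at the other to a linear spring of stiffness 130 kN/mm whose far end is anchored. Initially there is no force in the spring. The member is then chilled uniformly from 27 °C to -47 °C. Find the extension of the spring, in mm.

δ ≈ 0.562 mm

The unrestrained thermal change is αΔT L = 9.4×10⁻⁶ × 74 × 1600 = 1.113 mm.
Let P be the tensile force in the spring. The member extends elastically by PL/(AE) and the spring stretches by P/k; together these equal δ_free.
P [ L/(AE) + 1/k ] = δ_free → P [ 1600/(1800×118×10³) + 1/(130×10³) ] = 1.113.
P = 1.113 / 1.523×10⁻⁵ = 73100 N.
Spring extension = P/k = 73100/(130×10³) = 0.5623 mm.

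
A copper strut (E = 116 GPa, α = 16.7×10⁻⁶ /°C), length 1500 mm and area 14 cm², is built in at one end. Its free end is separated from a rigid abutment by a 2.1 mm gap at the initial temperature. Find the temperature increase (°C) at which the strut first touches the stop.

ΔT ≈ 83.8 °C

Contact occurs when the free expansion equals the gap: αΔT L = 2.1 mm.
So ΔT = g/(αL) = 2.1/(16.7×10⁻⁶ × 1500) = 83.83 °C.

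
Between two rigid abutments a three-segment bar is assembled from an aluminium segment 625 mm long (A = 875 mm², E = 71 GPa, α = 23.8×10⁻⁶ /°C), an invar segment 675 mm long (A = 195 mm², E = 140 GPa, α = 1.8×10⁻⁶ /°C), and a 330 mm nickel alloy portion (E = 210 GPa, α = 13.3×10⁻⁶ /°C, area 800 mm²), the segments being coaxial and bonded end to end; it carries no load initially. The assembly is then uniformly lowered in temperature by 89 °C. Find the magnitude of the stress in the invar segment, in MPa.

σ ≈ 254 MPa (tensile)

Free thermal contraction of the whole bar: Σ αᵢΔT Lᵢ = 23.8×10⁻⁶×89×625 + 1.8×10⁻⁶×89×675 + 13.3×10⁻⁶×89×330 = 1.823 mm.
The walls prevent any net length change, so an axial force P (same in every segment) develops. Compatibility: P · Σ Lᵢ/(AᵢEᵢ) = δ_free.
Σ Lᵢ/(AᵢEᵢ) = 625/(875×71×10³) + 675/(195×140×10³) + 330/(800×210×10³) = 3.675×10⁻⁵ mm/N.
So P = 1.823 / 3.675×10⁻⁵ = 49.6 kN, tensile.
σ_{invar} = P / A = 49600 / 195 = 254.3 MPa.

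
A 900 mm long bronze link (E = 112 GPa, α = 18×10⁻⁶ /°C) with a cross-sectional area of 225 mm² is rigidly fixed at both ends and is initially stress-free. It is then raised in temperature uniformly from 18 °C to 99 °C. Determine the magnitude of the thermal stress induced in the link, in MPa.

Because both ends are immovable the net strain is zero, and the suppressed thermal strain is αΔT = 18×10⁻⁶ × 81 = 1458×10⁻⁶.
Hence σ = E·αΔT = 112×10³ × 1458×10⁻⁶ = 163.3 MPa, compressive.

σ ≈ 163 MPa (compressive)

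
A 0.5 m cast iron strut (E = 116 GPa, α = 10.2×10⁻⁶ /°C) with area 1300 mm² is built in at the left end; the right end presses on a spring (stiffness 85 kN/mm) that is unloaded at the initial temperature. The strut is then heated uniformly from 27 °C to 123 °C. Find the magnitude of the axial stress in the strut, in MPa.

The unrestrained thermal change is αΔT L = 10.2×10⁻⁶ × 96 × 500 = 0.4896 mm.
Let P be the compressive force at the spring. The strut shortens elastically by PL/(AE) and the spring compresses by P/k; together these equal δ_free.
P [ L/(AE) + 1/k ] = δ_free → P [ 500/(1300×116×10³) + 1/(85×10³) ] = 0.4896.
P = 0.4896 / 1.508×10⁻⁵ = 32470 N.
σ = P/A = 32470/1300 = 24.97 MPa.

σ ≈ 25 MPa (compressive)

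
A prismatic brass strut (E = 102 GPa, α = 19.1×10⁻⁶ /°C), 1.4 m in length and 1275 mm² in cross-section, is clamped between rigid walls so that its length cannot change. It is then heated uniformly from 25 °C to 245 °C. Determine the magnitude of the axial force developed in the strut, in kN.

The ends cannot move, so σ = EαΔT = 102×10³ × 19.1×10⁻⁶ × 220 = 428.6 MPa.
Then P = σA = 428.6 × 1275 mm² = 546.5 kN, compressive.

P ≈ 546 kN (compressive)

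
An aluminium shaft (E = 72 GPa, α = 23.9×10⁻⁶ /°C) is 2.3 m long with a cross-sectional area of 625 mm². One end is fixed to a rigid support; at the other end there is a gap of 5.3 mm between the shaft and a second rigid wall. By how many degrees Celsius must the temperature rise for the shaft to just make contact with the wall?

ΔT ≈ 96.4 °C

The gap closes when αΔT L = 5.3 mm, since the shaft is still unstressed at that instant.
ΔT = 5.3 / (23.9×10⁻⁶ × 2300) = 96.42 °C.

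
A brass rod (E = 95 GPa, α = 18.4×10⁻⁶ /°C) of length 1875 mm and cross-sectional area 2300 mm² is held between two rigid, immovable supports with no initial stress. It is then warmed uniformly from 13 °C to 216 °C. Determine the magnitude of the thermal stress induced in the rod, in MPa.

The supports are rigid, so the total axial strain is zero. The restrained thermal strain is ε = αΔT = 18.4×10⁻⁶ × 203 = 3735.2×10⁻⁶.
The stress required to suppress this strain is σ = Eε = 95×10³ × 3735.2×10⁻⁶ = 354.8 MPa, compressive since the rod is trying to expand.

σ ≈ 355 MPa (compressive)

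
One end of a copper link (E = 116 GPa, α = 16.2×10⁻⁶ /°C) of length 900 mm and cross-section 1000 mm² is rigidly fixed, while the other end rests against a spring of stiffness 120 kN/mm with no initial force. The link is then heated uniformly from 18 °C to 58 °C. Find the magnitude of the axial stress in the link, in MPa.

Free thermal expansion: δ_free = αΔT L = 16.2×10⁻⁶ × 40 × 900 = 0.5832 mm.
With a force P in the spring, the elastic change of the link is PL/(AE) and that of the spring is P/k; compatibility requires their sum to equal δ_free.
P [ L/(AE) + 1/k ] = δ_free → P [ 900/(1000×116×10³) + 1/(120×10³) ] = 0.5832.
P = 0.5832 / 1.609×10⁻⁵ = 36240 N.
σ = P/A = 36240/1000 = 36.24 MPa.

σ ≈ 36.2 MPa (compressive)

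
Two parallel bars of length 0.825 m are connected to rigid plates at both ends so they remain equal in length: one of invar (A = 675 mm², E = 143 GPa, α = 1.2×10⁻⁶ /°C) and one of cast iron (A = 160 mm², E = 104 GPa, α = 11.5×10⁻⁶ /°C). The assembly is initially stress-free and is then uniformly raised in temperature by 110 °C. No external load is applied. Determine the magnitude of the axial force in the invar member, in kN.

P ≈ 16.1 kN (tensile in the invar)

Both members must finish at the same length. With the larger α, the cast iron tends to over-expand; the plates restrain it, putting the cast iron in compression and the invar in tension. With no external load the two internal forces are equal and opposite, magnitude P.
Compatibility of the two members (thermal + elastic change equal): (α₁ − α₂)ΔT = P·[1/(A₁E₁) + 1/(A₂E₂)].
|α₁ − α₂|·ΔT = 10.3×10⁻⁶ × 110 = 0.001133.
1/(A₁E₁) + 1/(A₂E₂) = 1/(675×143×10³) + 1/(160×104×10³) = 7.046×10⁻⁸ N⁻¹.
P = 0.001133 / 7.046×10⁻⁸ = 16080 N = 16.08 kN.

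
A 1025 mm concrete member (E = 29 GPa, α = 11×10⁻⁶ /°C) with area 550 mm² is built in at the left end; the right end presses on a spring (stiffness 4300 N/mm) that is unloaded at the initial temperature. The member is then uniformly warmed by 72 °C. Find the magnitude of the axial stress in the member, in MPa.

The unrestrained thermal change is αΔT L = 11×10⁻⁶ × 72 × 1025 = 0.8118 mm.
Let P be the compressive force at the spring. The member shortens elastically by PL/(AE) and the spring compresses by P/k; together these equal δ_free.
So P = δ_free / [L/(AE) + 1/k] = 0.8118 / [ 1025/(550×29×10³) + 1/(4300) ].
P = 0.8118 / 0.0002968 = 2735 N.
σ = P/A = 2735/550 = 4.973 MPa.

σ ≈ 4.97 MPa (compressive)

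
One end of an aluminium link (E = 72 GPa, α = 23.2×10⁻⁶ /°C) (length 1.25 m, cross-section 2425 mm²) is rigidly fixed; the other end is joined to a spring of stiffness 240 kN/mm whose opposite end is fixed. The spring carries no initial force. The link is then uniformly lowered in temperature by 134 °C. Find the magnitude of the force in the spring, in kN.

P ≈ 343 kN

Free thermal contraction: δ_free = αΔT L = 23.2×10⁻⁶ × 134 × 1250 = 3.886 mm.
With a force P in the spring, the elastic change of the link is PL/(AE) and that of the spring is P/k; compatibility requires their sum to equal δ_free.
P [ L/(AE) + 1/k ] = δ_free → P [ 1250/(2425×72×10³) + 1/(240×10³) ] = 3.886.
P = 3.886 / 1.133×10⁻⁵ = 343100 N.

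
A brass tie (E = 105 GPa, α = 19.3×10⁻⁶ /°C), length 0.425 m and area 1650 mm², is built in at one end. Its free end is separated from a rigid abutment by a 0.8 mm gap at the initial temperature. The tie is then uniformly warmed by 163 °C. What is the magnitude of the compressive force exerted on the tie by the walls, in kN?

Free thermal elongation = αΔT L = 19.3×10⁻⁶ × 163 × 425 = 1.337 mm.
The gap closes (δ_free > 0.8 mm) and the wall then resists a further 1.337 − 0.8 = 0.537 mm of expansion.
Compatibility: PL/(AE) = 0.537 mm, so σ = P/A = E × (0.537/425) = 132.7 MPa.
Force on the wall = σA = 132.7 × 1650 mm² = 218.9 kN.

P ≈ 219 kN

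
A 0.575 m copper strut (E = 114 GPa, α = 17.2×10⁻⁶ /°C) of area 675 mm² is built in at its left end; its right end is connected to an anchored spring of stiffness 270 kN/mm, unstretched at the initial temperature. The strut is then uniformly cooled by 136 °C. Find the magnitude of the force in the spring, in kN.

If the spring were absent the strut would shorten by αΔT L = 17.2×10⁻⁶ × 136 × 575 = 1.345 mm.
With a force P in the spring, the elastic change of the strut is PL/(AE) and that of the spring is P/k; compatibility requires their sum to equal δ_free.
So P = δ_free / [L/(AE) + 1/k] = 1.345 / [ 575/(675×114×10³) + 1/(270×10³) ].
P = 1.345 / 1.118×10⁻⁵ = 120300 N.

P ≈ 120 kN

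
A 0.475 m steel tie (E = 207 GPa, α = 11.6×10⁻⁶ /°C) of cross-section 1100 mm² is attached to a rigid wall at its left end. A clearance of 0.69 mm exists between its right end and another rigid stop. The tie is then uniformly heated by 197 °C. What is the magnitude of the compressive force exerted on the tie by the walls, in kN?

Free thermal elongation = αΔT L = 11.6×10⁻⁶ × 197 × 475 = 1.085 mm.
The gap closes (δ_free > 0.69 mm) and the wall then resists a further 1.085 − 0.69 = 0.3955 mm of expansion.
That suppressed elongation corresponds to σ = E·Δ/L = 207×10³ × 0.3955/475 = 172.3 MPa.
Force on the wall = σA = 172.3 × 1100 mm² = 189.6 kN.

P ≈ 190 kN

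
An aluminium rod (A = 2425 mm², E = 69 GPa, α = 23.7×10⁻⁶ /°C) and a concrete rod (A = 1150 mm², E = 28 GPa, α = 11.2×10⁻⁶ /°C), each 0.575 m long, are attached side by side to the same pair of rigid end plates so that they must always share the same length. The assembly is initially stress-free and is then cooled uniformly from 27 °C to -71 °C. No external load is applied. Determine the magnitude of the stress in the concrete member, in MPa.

Both members must finish at the same length. With the larger α, the aluminium tends to over-contract; the plates restrain it, putting the aluminium in tension and the concrete in compression. With no external load the two internal forces are equal and opposite, magnitude P.
Compatibility of the two members (thermal + elastic change equal): (α₁ − α₂)ΔT = P·[1/(A₁E₁) + 1/(A₂E₂)].
|α₁ − α₂|·ΔT = 12.5×10⁻⁶ × 98 = 0.001225.
1/(A₁E₁) + 1/(A₂E₂) = 1/(2425×69×10³) + 1/(1150×28×10³) = 3.703×10⁻⁸ N⁻¹.
So P = 0.001225 / 3.703×10⁻⁸ = 33.08 kN.
σ_{concrete} = P/A₂ = 33080/1150 = 28.76 MPa, compressive.

σ ≈ 28.8 MPa (compressive)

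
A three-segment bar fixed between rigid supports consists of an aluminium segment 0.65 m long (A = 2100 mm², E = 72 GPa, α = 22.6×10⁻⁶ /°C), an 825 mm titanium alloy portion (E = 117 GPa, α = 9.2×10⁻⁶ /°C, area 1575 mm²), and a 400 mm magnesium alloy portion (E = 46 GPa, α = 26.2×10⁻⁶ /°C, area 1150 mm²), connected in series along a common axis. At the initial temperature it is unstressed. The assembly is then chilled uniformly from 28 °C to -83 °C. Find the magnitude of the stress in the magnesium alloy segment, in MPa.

If the supports were absent, the total length change would be Σ αᵢΔT Lᵢ = 22.6×10⁻⁶×111×650 + 9.2×10⁻⁶×111×825 + 26.2×10⁻⁶×111×400 = 3.636 mm.
The rigid supports impose zero overall length change; the single axial force P common to all segments must satisfy P Σ Lᵢ/(AᵢEᵢ) = δ_free.
Σ Lᵢ/(AᵢEᵢ) = 650/(2100×72×10³) + 825/(1575×117×10³) + 400/(1150×46×10³) = 1.634×10⁻⁵ mm/N.
So P = 3.636 / 1.634×10⁻⁵ = 222.6 kN, tensile.
σ_{magnesium alloy} = P / A = 222600 / 1150 = 193.5 MPa.

σ ≈ 194 MPa (tensile)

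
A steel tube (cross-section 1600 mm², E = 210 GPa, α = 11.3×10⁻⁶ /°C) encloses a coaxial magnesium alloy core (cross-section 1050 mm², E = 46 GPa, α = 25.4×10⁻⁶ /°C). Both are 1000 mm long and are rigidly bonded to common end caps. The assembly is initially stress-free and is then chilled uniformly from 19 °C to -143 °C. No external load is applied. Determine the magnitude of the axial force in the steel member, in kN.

P ≈ 96.5 kN (compressive in the steel)

The magnesium alloy has the larger α, so on cooling it would change length more than the steel if both were free. The rigid plates force a common final length, so the magnesium alloy is put into tension and the steel into compression, with equal and opposite forces P (no external load).
Setting the final lengths equal and cancelling L: (α₁ − α₂)ΔT = P/(A₁E₁) + P/(A₂E₂).
|α₁ − α₂|·ΔT = 14.1×10⁻⁶ × 162 = 0.002284.
1/(A₁E₁) + 1/(A₂E₂) = 1/(1600×210×10³) + 1/(1050×46×10³) = 2.368×10⁻⁸ N⁻¹.
P = 0.002284 / 2.368×10⁻⁸ = 96460 N = 96.46 kN.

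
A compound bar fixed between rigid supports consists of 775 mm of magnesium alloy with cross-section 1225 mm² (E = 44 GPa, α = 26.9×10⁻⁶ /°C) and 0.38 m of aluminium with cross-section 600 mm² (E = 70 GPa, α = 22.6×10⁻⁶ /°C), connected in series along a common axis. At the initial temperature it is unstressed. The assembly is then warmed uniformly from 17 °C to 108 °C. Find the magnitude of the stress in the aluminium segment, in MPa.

σ ≈ 191 MPa (compressive)

With the walls removed the bar would change length by δ_free = Σ αᵢΔT Lᵢ = 26.9×10⁻⁶×91×775 + 22.6×10⁻⁶×91×380 = 2.679 mm.
The rigid supports impose zero overall length change; the single axial force P common to all segments must satisfy P Σ Lᵢ/(AᵢEᵢ) = δ_free.
Σ Lᵢ/(AᵢEᵢ) = 775/(1225×44×10³) + 380/(600×70×10³) = 2.343×10⁻⁵ mm/N.
Hence P = δ_free / Σ(L/AE) = 2.679/2.343×10⁻⁵ = 114.3 kN (compressive).
σ_{aluminium} = P / A = 114300 / 600 = 190.6 MPa.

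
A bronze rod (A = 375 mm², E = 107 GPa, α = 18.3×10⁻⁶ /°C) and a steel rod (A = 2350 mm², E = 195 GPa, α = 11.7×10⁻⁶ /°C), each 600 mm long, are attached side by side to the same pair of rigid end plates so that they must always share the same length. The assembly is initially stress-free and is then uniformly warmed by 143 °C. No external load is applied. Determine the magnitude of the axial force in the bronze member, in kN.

Equilibrium of a rigid end plate with no external load gives equal and opposite internal forces ±P in the two members. Since α_{bronze} > α_{steel}, heating drives the bronze into compression and the steel into tension.
Compatibility of the two members (thermal + elastic change equal): (α₁ − α₂)ΔT = P·[1/(A₁E₁) + 1/(A₂E₂)].
|α₁ − α₂|·ΔT = 6.6×10⁻⁶ × 143 = 0.0009438.
1/(A₁E₁) + 1/(A₂E₂) = 1/(375×107×10³) + 1/(2350×195×10³) = 2.71×10⁻⁸ N⁻¹.
P = 0.0009438 / 2.71×10⁻⁸ = 34820 N = 34.82 kN.

P ≈ 34.8 kN (compressive in the bronze)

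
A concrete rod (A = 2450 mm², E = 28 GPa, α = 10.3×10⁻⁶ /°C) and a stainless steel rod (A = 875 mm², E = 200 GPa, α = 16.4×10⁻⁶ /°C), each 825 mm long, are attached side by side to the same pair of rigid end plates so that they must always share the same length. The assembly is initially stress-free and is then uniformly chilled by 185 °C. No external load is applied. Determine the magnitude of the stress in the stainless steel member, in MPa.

The stainless steel has the larger α, so on cooling it would change length more than the concrete if both were free. The rigid plates force a common final length, so the stainless steel is put into tension and the concrete into compression, with equal and opposite forces P (no external load).
Setting the final lengths equal and cancelling L: (α₁ − α₂)ΔT = P/(A₁E₁) + P/(A₂E₂).
|α₁ − α₂|·ΔT = 6.1×10⁻⁶ × 185 = 0.001128.
1/(A₁E₁) + 1/(A₂E₂) = 1/(2450×28×10³) + 1/(875×200×10³) = 2.029×10⁻⁸ N⁻¹.
P = 0.001128 / 2.029×10⁻⁸ = 55610 N = 55.61 kN.
σ_{stainless steel} = P/A₂ = 55610/875 = 63.56 MPa, tensile.

σ ≈ 63.6 MPa (tensile)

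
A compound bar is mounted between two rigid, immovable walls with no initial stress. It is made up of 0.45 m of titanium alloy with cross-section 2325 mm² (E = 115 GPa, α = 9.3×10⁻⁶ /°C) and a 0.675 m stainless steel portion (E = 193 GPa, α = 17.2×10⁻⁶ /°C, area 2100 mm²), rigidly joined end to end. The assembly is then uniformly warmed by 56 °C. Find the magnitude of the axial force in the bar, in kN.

Free thermal expansion of the whole bar: Σ αᵢΔT Lᵢ = 9.3×10⁻⁶×56×450 + 17.2×10⁻⁶×56×675 = 0.8845 mm.
Since the ends are fixed, an axial force P builds up, equal in every segment, with P · Σ Lᵢ/(AᵢEᵢ) = δ_free.
The series flexibility is Σ Lᵢ/(AᵢEᵢ) = 450/(2325×115×10³) + 675/(2100×193×10³) = 3.348×10⁻⁶ mm/N.
P = 0.8845 / 3.348×10⁻⁶ = 264200 N = 264.2 kN, compressive.

P ≈ 264 kN (compressive)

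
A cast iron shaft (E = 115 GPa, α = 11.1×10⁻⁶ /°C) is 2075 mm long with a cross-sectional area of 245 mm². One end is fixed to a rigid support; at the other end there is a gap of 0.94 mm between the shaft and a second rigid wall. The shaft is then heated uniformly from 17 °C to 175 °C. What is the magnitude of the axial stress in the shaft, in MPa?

σ ≈ 150 MPa (compressive)

If the wall were absent the shaft would grow by αΔT L = 11.1×10⁻⁶ × 158 × 2075 = 3.639 mm.
This exceeds the 0.94 mm gap, so the wall pushes back. The portion of expansion that must be recovered elastically is δ_free − gap = 3.639 − 0.94 = 2.699 mm.
That suppressed elongation corresponds to σ = E·Δ/L = 115×10³ × 2.699/2075 = 149.6 MPa.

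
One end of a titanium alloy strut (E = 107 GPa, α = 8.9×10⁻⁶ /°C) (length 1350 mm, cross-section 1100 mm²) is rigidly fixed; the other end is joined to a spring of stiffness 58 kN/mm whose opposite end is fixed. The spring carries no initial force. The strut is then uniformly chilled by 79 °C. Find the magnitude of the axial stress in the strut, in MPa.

The unrestrained thermal change is αΔT L = 8.9×10⁻⁶ × 79 × 1350 = 0.9492 mm.
Let P be the tensile force in the spring. The strut extends elastically by PL/(AE) and the spring stretches by P/k; together these equal δ_free.
So P = δ_free / [L/(AE) + 1/k] = 0.9492 / [ 1350/(1100×107×10³) + 1/(58×10³) ].
P = 0.9492 / 2.871×10⁻⁵ = 33060 N.
σ = P/A = 33060/1100 = 30.05 MPa.

σ ≈ 30.1 MPa (tensile)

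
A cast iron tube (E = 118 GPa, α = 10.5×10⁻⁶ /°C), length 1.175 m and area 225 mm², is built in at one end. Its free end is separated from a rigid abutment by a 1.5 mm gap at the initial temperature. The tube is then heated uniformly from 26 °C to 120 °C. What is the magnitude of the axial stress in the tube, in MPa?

Free thermal elongation = αΔT L = 10.5×10⁻⁶ × 94 × 1175 = 1.16 mm.
Since δ_free = 1.16 mm is less than the 1.5 mm gap, the tube never touches the wall. No axial force develops.

σ ≈ 0 MPa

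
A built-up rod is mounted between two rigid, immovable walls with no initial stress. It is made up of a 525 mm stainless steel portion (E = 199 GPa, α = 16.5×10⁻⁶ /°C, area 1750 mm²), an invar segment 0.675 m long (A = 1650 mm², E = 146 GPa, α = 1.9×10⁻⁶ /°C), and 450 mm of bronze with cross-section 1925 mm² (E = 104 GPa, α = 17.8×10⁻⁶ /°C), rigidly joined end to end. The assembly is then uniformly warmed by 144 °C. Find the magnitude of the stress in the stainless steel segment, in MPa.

σ ≈ 225 MPa (compressive)

If the supports were absent, the total length change would be Σ αᵢΔT Lᵢ = 16.5×10⁻⁶×144×525 + 1.9×10⁻⁶×144×675 + 17.8×10⁻⁶×144×450 = 2.586 mm.
Since the ends are fixed, an axial force P builds up, equal in every segment, with P · Σ Lᵢ/(AᵢEᵢ) = δ_free.
Σ Lᵢ/(AᵢEᵢ) = 525/(1750×199×10³) + 675/(1650×146×10³) + 450/(1925×104×10³) = 6.557×10⁻⁶ mm/N.
Hence P = δ_free / Σ(L/AE) = 2.586/6.557×10⁻⁶ = 394.3 kN (compressive).
σ_{stainless steel} = P / A = 394300 / 1750 = 225.3 MPa.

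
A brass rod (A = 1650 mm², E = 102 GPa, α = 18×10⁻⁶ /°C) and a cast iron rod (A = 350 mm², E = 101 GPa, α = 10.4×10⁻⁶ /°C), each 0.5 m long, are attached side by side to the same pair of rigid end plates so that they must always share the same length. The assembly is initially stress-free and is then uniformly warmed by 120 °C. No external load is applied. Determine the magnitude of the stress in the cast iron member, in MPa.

σ ≈ 76.1 MPa (tensile)

Equilibrium of a rigid end plate with no external load gives equal and opposite internal forces ±P in the two members. Since α_{brass} > α_{cast iron}, heating drives the brass into compression and the cast iron into tension.
Compatibility of the two members (thermal + elastic change equal): (α₁ − α₂)ΔT = P·[1/(A₁E₁) + 1/(A₂E₂)].
|α₁ − α₂|·ΔT = 7.6×10⁻⁶ × 120 = 0.000912.
1/(A₁E₁) + 1/(A₂E₂) = 1/(1650×102×10³) + 1/(350×101×10³) = 3.423×10⁻⁸ N⁻¹.
P = 0.000912 / 3.423×10⁻⁸ = 26640 N = 26.64 kN.
σ_{cast iron} = P/A₂ = 26640/350 = 76.12 MPa, tensile.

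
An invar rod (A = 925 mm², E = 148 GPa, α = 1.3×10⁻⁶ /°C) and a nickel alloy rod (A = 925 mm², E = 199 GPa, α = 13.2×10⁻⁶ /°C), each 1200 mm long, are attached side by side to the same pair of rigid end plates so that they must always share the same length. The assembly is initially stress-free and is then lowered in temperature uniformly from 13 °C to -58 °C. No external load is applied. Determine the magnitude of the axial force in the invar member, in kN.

The nickel alloy has the larger α, so on cooling it would change length more than the invar if both were free. The rigid plates force a common final length, so the nickel alloy is put into tension and the invar into compression, with equal and opposite forces P (no external load).
Compatibility of the two members (thermal + elastic change equal): (α₁ − α₂)ΔT = P·[1/(A₁E₁) + 1/(A₂E₂)].
|α₁ − α₂|·ΔT = 11.9×10⁻⁶ × 71 = 0.0008449.
1/(A₁E₁) + 1/(A₂E₂) = 1/(925×148×10³) + 1/(925×199×10³) = 1.274×10⁻⁸ N⁻¹.
P = 0.0008449 / 1.274×10⁻⁸ = 66330 N = 66.33 kN.

P ≈ 66.3 kN (compressive in the invar)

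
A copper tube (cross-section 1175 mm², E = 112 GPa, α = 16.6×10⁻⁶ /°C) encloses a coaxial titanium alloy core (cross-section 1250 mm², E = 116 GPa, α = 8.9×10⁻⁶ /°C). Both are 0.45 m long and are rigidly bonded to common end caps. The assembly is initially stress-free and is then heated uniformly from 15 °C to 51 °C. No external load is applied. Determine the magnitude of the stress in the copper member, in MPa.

σ ≈ 16.3 MPa (compressive)

The copper has the larger α, so on heating it would change length more than the titanium alloy if both were free. The rigid plates force a common final length, so the copper is put into compression and the titanium alloy into tension, with equal and opposite forces P (no external load).
Compatibility of the two members (thermal + elastic change equal): (α₁ − α₂)ΔT = P·[1/(A₁E₁) + 1/(A₂E₂)].
|α₁ − α₂|·ΔT = 7.7×10⁻⁶ × 36 = 0.0002772.
1/(A₁E₁) + 1/(A₂E₂) = 1/(1175×112×10³) + 1/(1250×116×10³) = 1.45×10⁻⁸ N⁻¹.
So P = 0.0002772 / 1.45×10⁻⁸ = 19.12 kN.
σ_{copper} = P/A₁ = 19120/1175 = 16.28 MPa, compressive.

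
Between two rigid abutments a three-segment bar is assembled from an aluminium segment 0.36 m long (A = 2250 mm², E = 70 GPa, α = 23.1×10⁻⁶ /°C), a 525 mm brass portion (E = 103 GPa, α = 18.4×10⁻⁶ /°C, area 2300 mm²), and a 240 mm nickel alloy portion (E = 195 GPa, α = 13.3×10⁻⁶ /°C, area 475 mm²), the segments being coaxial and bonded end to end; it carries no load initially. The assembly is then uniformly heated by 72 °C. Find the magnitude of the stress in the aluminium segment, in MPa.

σ ≈ 95.5 MPa (compressive)

Free thermal expansion of the whole bar: Σ αᵢΔT Lᵢ = 23.1×10⁻⁶×72×360 + 18.4×10⁻⁶×72×525 + 13.3×10⁻⁶×72×240 = 1.524 mm.
The walls prevent any net length change, so an axial force P (same in every segment) develops. Compatibility: P · Σ Lᵢ/(AᵢEᵢ) = δ_free.
Σ Lᵢ/(AᵢEᵢ) = 360/(2250×70×10³) + 525/(2300×103×10³) + 240/(475×195×10³) = 7.093×10⁻⁶ mm/N.
Hence P = δ_free / Σ(L/AE) = 1.524/7.093×10⁻⁶ = 214.9 kN (compressive).
σ_{aluminium} = P / A = 214900 / 2250 = 95.5 MPa.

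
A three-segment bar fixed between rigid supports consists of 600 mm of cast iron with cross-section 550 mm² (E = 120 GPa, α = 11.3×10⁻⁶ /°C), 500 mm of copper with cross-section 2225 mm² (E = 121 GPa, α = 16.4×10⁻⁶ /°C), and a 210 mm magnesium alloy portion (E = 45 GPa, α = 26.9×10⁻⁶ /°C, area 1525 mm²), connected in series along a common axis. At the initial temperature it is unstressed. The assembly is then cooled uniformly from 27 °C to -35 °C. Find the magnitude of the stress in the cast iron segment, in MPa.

σ ≈ 166 MPa (tensile)

With the walls removed the bar would change length by δ_free = Σ αᵢΔT Lᵢ = 11.3×10⁻⁶×62×600 + 16.4×10⁻⁶×62×500 + 26.9×10⁻⁶×62×210 = 1.279 mm.
Since the ends are fixed, an axial force P builds up, equal in every segment, with P · Σ Lᵢ/(AᵢEᵢ) = δ_free.
Σ Lᵢ/(AᵢEᵢ) = 600/(550×120×10³) + 500/(2225×121×10³) + 210/(1525×45×10³) = 1.401×10⁻⁵ mm/N.
So P = 1.279 / 1.401×10⁻⁵ = 91.3 kN, tensile.
σ_{cast iron} = P / A = 91300 / 550 = 166 MPa.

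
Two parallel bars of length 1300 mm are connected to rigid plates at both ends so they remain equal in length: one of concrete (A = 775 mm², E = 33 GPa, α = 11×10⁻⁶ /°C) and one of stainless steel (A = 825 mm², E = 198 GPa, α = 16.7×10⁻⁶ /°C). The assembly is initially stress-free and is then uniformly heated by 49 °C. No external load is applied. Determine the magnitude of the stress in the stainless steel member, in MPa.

σ ≈ 7.49 MPa (compressive)

The stainless steel has the larger α, so on heating it would change length more than the concrete if both were free. The rigid plates force a common final length, so the stainless steel is put into compression and the concrete into tension, with equal and opposite forces P (no external load).
Compatibility of the two members (thermal + elastic change equal): (α₁ − α₂)ΔT = P·[1/(A₁E₁) + 1/(A₂E₂)].
|α₁ − α₂|·ΔT = 5.7×10⁻⁶ × 49 = 0.0002793.
1/(A₁E₁) + 1/(A₂E₂) = 1/(775×33×10³) + 1/(825×198×10³) = 4.522×10⁻⁸ N⁻¹.
P = 0.0002793 / 4.522×10⁻⁸ = 6176 N = 6.176 kN.
σ_{stainless steel} = P/A₂ = 6176/825 = 7.486 MPa, compressive.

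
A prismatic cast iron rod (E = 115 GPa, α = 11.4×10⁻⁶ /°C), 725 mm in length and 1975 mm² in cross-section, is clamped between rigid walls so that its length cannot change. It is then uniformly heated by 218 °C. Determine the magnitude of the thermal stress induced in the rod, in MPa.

The supports are rigid, so the total axial strain is zero. The restrained thermal strain is ε = αΔT = 11.4×10⁻⁶ × 218 = 2485.2×10⁻⁶.
Hence σ = E·αΔT = 115×10³ × 2485.2×10⁻⁶ = 285.8 MPa, compressive.

σ ≈ 286 MPa (compressive)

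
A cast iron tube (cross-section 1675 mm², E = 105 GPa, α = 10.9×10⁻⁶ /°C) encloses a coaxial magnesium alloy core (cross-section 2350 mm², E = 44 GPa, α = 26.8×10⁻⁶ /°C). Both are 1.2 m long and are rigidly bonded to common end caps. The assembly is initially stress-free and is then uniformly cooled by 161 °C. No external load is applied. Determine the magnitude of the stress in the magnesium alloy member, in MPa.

σ ≈ 70.9 MPa (tensile)

The magnesium alloy has the larger α, so on cooling it would change length more than the cast iron if both were free. The rigid plates force a common final length, so the magnesium alloy is put into tension and the cast iron into compression, with equal and opposite forces P (no external load).
Compatibility of the two members (thermal + elastic change equal): (α₁ − α₂)ΔT = P·[1/(A₁E₁) + 1/(A₂E₂)].
|α₁ − α₂|·ΔT = 15.9×10⁻⁶ × 161 = 0.00256.
1/(A₁E₁) + 1/(A₂E₂) = 1/(1675×105×10³) + 1/(2350×44×10³) = 1.536×10⁻⁸ N⁻¹.
P = 0.00256 / 1.536×10⁻⁸ = 166700 N = 166.7 kN.
σ_{magnesium alloy} = P/A₂ = 166700/2350 = 70.93 MPa, tensile.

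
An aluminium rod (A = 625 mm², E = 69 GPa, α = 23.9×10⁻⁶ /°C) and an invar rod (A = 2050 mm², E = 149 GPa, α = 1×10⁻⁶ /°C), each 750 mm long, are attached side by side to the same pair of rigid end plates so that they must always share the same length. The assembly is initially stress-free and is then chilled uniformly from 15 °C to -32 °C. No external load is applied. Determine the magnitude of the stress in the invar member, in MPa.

σ ≈ 19.8 MPa (compressive)

Both members must finish at the same length. With the larger α, the aluminium tends to over-contract; the plates restrain it, putting the aluminium in tension and the invar in compression. With no external load the two internal forces are equal and opposite, magnitude P.
Compatibility of the two members (thermal + elastic change equal): (α₁ − α₂)ΔT = P·[1/(A₁E₁) + 1/(A₂E₂)].
|α₁ − α₂|·ΔT = 22.9×10⁻⁶ × 47 = 0.001076.
1/(A₁E₁) + 1/(A₂E₂) = 1/(625×69×10³) + 1/(2050×149×10³) = 2.646×10⁻⁸ N⁻¹.
P = 0.001076 / 2.646×10⁻⁸ = 40670 N = 40.67 kN.
σ_{invar} = P/A₂ = 40670/2050 = 19.84 MPa, compressive.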